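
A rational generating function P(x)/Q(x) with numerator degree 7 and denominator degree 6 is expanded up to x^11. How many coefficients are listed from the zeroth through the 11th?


Expanding up to x^11 gives the coefficients for x^0, x^1, ..., x^11.
That is 11 + 1 = 12 coefficients in total.

12


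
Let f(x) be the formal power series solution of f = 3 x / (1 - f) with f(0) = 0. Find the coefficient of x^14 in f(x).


Apply Lagrange inversion: f = 3 x * phi(f) with phi(t) = 1/(1 - t), so
[x^n] f = 3^n * (1/n) [t^(n-1)] phi(t)^n = 3^n * (1/n) [t^(n-1)] (1 - t)^(-n) = 3^n * (1/n) C(2n - 2, n - 1) = 3^n * C_{n-1}.
For n = 14: C_13 = C(26, 13) / 14 = 10400600/14 = 742900.
With the 3^14 = 4782969 factor, the coefficient is 4782969 * 742900 = 3553267670100.

3553267670100


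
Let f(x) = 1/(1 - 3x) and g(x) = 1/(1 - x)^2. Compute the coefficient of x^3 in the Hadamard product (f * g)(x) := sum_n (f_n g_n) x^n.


f has coefficients f_k = 3^k. For g = 1/(1 - x)^2 the coefficient is g_k = C(k + 1, 1) = k + 1. The Hadamard coefficient is (f * g)_k = 3^k * (k + 1).
For k = 3: 3^3 * 4 = 27 * 4 = 108.

108


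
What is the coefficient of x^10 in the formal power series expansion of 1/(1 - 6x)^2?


The general identity 1/(1 - c x)^r = sum_{k>=0} c^k C(k + r - 1, r - 1) x^k follows by substituting y = c x into 1/(1 - y)^r = sum_{k>=0} C(k + r - 1, r - 1) y^k.
For c = 6, r = 2, k = 10:
6^10 * C(11, 1) = 60466176 * 11 = 665127936.

665127936


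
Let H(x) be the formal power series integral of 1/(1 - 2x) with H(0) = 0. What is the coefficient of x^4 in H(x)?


1/(1 - 2x) = sum_{k>=0} 2^k x^k. Integrating termwise with H(0) = 0:
H(x) = sum_{k>=0} 2^k x^(k+1) / (k+1) = sum_{m>=1} 2^(m-1) x^m / m.
For m = 4: 2^3/4 = 8/4 = 2.

2


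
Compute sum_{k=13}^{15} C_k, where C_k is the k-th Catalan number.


C_13 through C_15: 742900, 2674440, 9694845
Sum = 742900 + 2674440 + 9694845
= 13112185

13112185


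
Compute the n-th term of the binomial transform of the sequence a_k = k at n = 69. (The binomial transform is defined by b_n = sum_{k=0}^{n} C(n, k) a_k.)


With a_k = k, b_n = sum_{k=0}^{n} C(n, k) k. Using k * C(n, k) = n * C(n-1, k-1) gives b_n = n * sum_{k>=1} C(n-1, k-1) = n * 2^(n-1).
For n = 69: 69 * 2^68 = 69 * 295147905179352825856 = 20365205457375344984064.

20365205457375344984064


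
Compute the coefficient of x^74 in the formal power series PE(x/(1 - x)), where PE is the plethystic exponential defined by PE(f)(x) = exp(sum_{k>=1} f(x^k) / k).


For f(x) = x/(1 - x) we have
sum_{k>=1} f(x^k) / k = sum_{k>=1} (1/k) * x^k / (1 - x^k) = sum_{k, m >= 1} x^(k m) / k,
which after exponentiating simplifies to
PE(x/(1 - x)) = prod_{k>=1} 1 / (1 - x^k).
This is the generating function for the partition function p(n), so the coefficient of x^74 is p(74).
Computing p(74) by dynamic programming over parts 1, 2, ..., 74: p(74) = 7089500.

7089500


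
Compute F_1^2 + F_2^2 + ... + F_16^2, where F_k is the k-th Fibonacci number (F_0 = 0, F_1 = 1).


There is a standard identity sum_{k=0}^{N} F_k^2 = F_N * F_{N+1} (proved inductively from the telescoping relation F_k^2 = F_k F_{k+1} - F_{k-1} F_k). Then
sum_{k=1}^{16} F_k^2 = F_16 F_17 - F_0 F_1.
Computing: F_16 = 987, F_17 = 1597, F_0 = 0, F_1 = 1.
Sum = 987 * 1597 - 0 * 1 = 1576239.

1576239


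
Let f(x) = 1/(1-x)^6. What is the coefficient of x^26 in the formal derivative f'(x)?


Differentiate: d/dx [ 1/(1-x)^r ] = r / (1-x)^(r+1).
Here r = 6, so f'(x) = 6 / (1-x)^7.
The expansion of 1/(1-x)^(r+1) has coefficient of x^n equal to C(n+r, r).
So the coefficient of x^26 in f'(x) is
6 * C(32, 6) = 6 * 906192 = 5437152

5437152


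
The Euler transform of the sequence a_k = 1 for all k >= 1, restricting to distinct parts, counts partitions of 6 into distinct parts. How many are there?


Partitions of 6 into distinct parts can be computed via generating function.
Product (1+x)(1+x^2)(1+x^3)...
The coefficient of x^6 = 4

4


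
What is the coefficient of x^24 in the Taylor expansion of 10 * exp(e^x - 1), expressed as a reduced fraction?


exp(e^x - 1) = sum_{k>=0} Bell_k x^k / k!, where Bell_k is the k-th Bell number.
So the coefficient of x^24 is 10 * Bell_24 / 24!.
Computing: Bell_24 = 445958869294805289 and 24! = 620448401733239439360000, giving
10 * 445958869294805289/620448401733239439360000 = 148652956431601763/20681613391107981312000.

148652956431601763/20681613391107981312000


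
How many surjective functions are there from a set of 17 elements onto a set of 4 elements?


By inclusion-exclusion on which target elements are missed, the number of surjections from an n-set onto a k-set is
surj(n, k) = sum_{j=0}^{k} (-1)^j C(k, j) (k - j)^n.
Equivalently surj(n, k) = k! * S(n, k), where S(n, k) is the Stirling number of the second kind.
For n = 17, k = 4:
S(17, 4) = 694337290, so
surj = 4! * 694337290 = 24 * 694337290 = 16664094960.

16664094960


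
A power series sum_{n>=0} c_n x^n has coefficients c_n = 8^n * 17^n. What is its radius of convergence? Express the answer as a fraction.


By the root test (Cauchy-Hadamard), the radius is R = 1 / limsup_n |c_n|^(1/n).
Here |c_n|^(1/n) = (8^n * 17^n)^(1/n) = 8 * 17 = 136 for all n.
So R = 1/136 = 1/136.

1/136


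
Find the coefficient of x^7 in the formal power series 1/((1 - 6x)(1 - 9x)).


By partial fractions or Cauchy convolution:
The coefficient equals sum_{k=0}^{7} 6^k * 9^(7-k).
= 13789035

13789035


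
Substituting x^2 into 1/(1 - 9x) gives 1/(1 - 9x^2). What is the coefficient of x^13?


Since 1/(1 - 9x^2) only has even powers of x,
the coefficient of x^13 (odd) is 0.

0


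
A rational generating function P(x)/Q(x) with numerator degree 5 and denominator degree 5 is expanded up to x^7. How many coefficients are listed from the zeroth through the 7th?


Expanding up to x^7 gives the coefficients for x^0, x^1, ..., x^7.
That is 7 + 1 = 8 coefficients in total.

8


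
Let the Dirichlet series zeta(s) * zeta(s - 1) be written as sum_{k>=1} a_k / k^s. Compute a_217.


Convolution gives a_k = sum_{d | k} d * 1 = sum_{d | k} d = sigma(k), the sum of positive divisors of k.
For k = 217, the divisors are 1, 7, 31, 217, so
sigma(217) = 1 + 7 + 31 + 217 = 256.

256


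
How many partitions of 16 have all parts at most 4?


Using the generating function (1-x)^(-1)(1-x^2)^(-1)...(1-x^4)^(-1),
the coefficient of x^16 counts these restricted partitions.
Result = 64

64


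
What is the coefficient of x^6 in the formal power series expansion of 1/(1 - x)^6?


The expansion 1/(1 - x)^r = sum_{k>=0} C(k + r - 1, r - 1) x^k follows from the multiset / negative-binomial theorem (or from repeated differentiation of the geometric series).
For r = 6 and k = 6:
C(11, 5) = 39916800 / (120 * 720) = 462.

462


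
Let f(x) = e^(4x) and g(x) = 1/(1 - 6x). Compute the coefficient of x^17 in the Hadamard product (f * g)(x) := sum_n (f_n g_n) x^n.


Expanding: f_k = 4^k/k! (from e^(4x)) and g_k = 6^k (from 1/(1 - 6x)). So the Hadamard coefficient (f * g)_k = 4^k 6^k / k! = (24)^k / k!.
For k = 17: 24^17/17! = 290797794982682557415424/355687428096000 = 12173449145352192/14889875.

12173449145352192/14889875


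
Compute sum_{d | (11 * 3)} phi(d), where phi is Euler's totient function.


First, 11 * 3 = 33. One classical identity is sum_{d | n} phi(d) = n (each k in [1, n] has a unique gcd with n, and among the k's with gcd(k, n) = n/d there are phi(d) of them). So the sum equals 33. We also verify directly:
Divisors of 33: 1, 3, 11, 33.
phi values: 1, 2, 10, 20.
Sum = 33.

33


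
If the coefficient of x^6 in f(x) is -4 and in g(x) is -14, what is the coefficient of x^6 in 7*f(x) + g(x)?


Scalar multiplication scales coefficients: 7 * -4 = -28.
Then add the g coefficient: -28 + -14
= -42

-42


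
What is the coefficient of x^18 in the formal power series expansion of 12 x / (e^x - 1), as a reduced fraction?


The exponential generating function for Bernoulli numbers is
x / (e^x - 1) = sum_{k>=0} B_k x^k / k!.
So the coefficient of x^18 in 12 x / (e^x - 1) is 12 B_18 / 18!.
Computing: B_18 = 43867/798, 18! = 6402373705728000, giving
12 * 43867/798 / 6402373705728000 = 43867/425757851430912000.

43867/425757851430912000


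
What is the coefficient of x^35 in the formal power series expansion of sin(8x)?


The Maclaurin series is sin(t) = sum_{k>=0} (-1)^k t^(2k+1) / (2k+1)!, so substituting t = 8x, only odd powers of x are nonzero, with coefficient of x^(2k+1) equal to (-1)^k 8^(2k+1) / (2k+1)!.
Write 35 = 2*17 + 1, giving the coefficient (-1)^17 * 8^35 / 35! = -40564819207303340847894502572032/10333147966386144929666651337523200000000 = -9444732965739290427392/2405873491984360136479756640625.

-9444732965739290427392/2405873491984360136479756640625


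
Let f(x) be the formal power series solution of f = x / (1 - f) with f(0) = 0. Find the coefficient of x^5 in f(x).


Apply Lagrange inversion: f = x * phi(f) with phi(t) = 1/(1 - t), so
[x^n] f = (1/n) [t^(n-1)] phi(t)^n = (1/n) [t^(n-1)] (1 - t)^(-n) = (1/n) C(2n - 2, n - 1) = C_{n-1}.
For n = 5: C_4 = C(8, 4) / 5 = 70/5 = 14 = 14.

14


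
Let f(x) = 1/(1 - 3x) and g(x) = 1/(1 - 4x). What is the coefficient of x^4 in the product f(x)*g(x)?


The coefficient of x^n in f*g is the Cauchy product: sum_{k=0}^{n} a^k * b^(n-k).
With a=3, b=4, n=4:
sum_{k=0}^{4} 3^k * 4^(4-k)
= 781

781


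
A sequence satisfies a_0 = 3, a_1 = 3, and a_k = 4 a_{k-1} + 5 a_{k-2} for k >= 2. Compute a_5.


The characteristic equation is t^2 - 4 t - 5 = 0, with roots r_1 = 5 and r_2 = -1 (so c_1 = r_1 + r_2, c_2 = -r_1 r_2 as required).
One can use the closed form a_n = A r_1^n + B r_2^n, but direct iteration is more reliable:
a_0 = 3, a_1 = 3, a_2 = 27, a_3 = 123, a_4 = 627, a_5 = 3123.
So a_5 = 3123.

3123


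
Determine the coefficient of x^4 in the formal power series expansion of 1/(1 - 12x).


The geometric series identity gives 1/(1 - c x) = sum_{k>=0} c^k x^k, so the coefficient of x^k is c^k.
Here c = 12 and k = 4.
Computing: 12^4 = 20736

20736


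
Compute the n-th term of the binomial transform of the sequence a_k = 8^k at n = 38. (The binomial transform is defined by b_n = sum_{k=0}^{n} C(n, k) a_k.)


With a_k = 8^k, b_n = sum_{k=0}^{n} C(n, k) 8^k = (1 + 8)^n by the binomial theorem.
For n = 38: (1 + 8)^38 = 9^38 = 1824800363140073127359051977856583921.

1824800363140073127359051977856583921


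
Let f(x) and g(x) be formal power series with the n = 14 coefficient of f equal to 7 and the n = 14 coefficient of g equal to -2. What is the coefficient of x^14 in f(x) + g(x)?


Addition of formal power series is termwise.
The coefficient of x^14 in f + g = 7 + -2
= 5

5


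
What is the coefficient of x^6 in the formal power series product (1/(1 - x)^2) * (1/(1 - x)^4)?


Combine the factors: (1/(1 - x)^2) * (1/(1 - x)^4) = 1/(1 - x)^6.
Then use 1/(1 - x)^r = sum_{k>=0} C(k + r - 1, r - 1) x^k with r = 6 and k = 6:
C(11, 5) = 462.

462


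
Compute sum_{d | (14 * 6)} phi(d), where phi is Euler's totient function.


First, 14 * 6 = 84. One classical identity is sum_{d | n} phi(d) = n (each k in [1, n] has a unique gcd with n, and among the k's with gcd(k, n) = n/d there are phi(d) of them). So the sum equals 84. We also verify directly:
Divisors of 84: 1, 2, 3, 4, 6, 7, 12, 14, 21, 28, 42, 84.
phi values: 1, 1, 2, 2, 2, 6, 4, 6, 12, 12, 12, 24.
Sum = 84.

84


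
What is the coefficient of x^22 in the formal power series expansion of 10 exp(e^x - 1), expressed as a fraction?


exp(e^x - 1) is the exponential generating function for the Bell numbers Bell_k: exp(e^x - 1) = sum_{k>=0} Bell_k x^k / k!.
So the coefficient of x^22 in 10 exp(e^x - 1) is 10 Bell_22 / 22!.
Computing: Bell_22 = 4506715738447323 and 22! = 1124000727777607680000, giving
10 * 4506715738447323/1124000727777607680000 = 88366975263673/2203922995642368000.

88366975263673/2203922995642368000


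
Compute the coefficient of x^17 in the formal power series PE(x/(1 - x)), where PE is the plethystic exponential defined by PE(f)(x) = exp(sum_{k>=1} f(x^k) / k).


For f(x) = x/(1 - x) we have
sum_{k>=1} f(x^k) / k = sum_{k>=1} (1/k) * x^k / (1 - x^k) = sum_{k, m >= 1} x^(k m) / k,
which after exponentiating simplifies to
PE(x/(1 - x)) = prod_{k>=1} 1 / (1 - x^k).
This is the generating function for the partition function p(n), so the coefficient of x^17 is p(17).
Computing p(17) by dynamic programming over parts 1, 2, ..., 17: p(17) = 297.

297


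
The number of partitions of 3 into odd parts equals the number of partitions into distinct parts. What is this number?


Computing partitions of 3 into odd parts (1, 3, 5, ...):
Using the generating function prod_{k>=0} 1/(1-x^(2k+1)),
the count is 2

2


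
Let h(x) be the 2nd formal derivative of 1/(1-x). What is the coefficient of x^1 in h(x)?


Differentiating 2 times: d^2/dx^2 [1/(1-x)] = 2!/(1-x)^3.
The expansion 1/(1-x)^3 = sum_{k>=0} C(k+2, 2) x^k, so the coefficient of x^n in 2!/(1-x)^3 is 2! * C(n+2, 2).
For n = 1: 2 * C(3, 2) = 2 * 3 = 6

6


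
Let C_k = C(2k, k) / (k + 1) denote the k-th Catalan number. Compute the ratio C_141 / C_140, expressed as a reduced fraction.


Using C_k = (2k)! / (k! (k+1)!), the ratio C_{k+1}/C_k simplifies to
C_{k+1}/C_k = [(2k+2)! / ((k+1)! (k+2)!)] * [k! (k+1)! / (2k)!]
 = (2k+2)(2k+1) / ((k+1)(k+2)) = 2(2k+1) / (k+2).
For k = 140: 2(2*140 + 1) / (140 + 2) = 562/142 = 281/71.

281/71


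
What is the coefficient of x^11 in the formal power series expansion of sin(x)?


The Maclaurin series is sin(t) = sum_{k>=0} (-1)^k t^(2k+1) / (2k+1)!, so substituting t = x, only odd powers of x are nonzero, with coefficient of x^(2k+1) equal to (-1)^k / (2k+1)!.
Write 11 = 2*5 + 1, giving the coefficient (-1)^5 / 11! = -1/39916800 = -1/39916800.

-1/39916800


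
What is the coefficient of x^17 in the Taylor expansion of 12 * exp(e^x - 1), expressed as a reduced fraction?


exp(e^x - 1) = sum_{k>=0} Bell_k x^k / k!, where Bell_k is the k-th Bell number.
So the coefficient of x^17 is 12 * Bell_17 / 17!.
Computing: Bell_17 = 82864869804 and 17! = 355687428096000, giving
12 * 82864869804/355687428096000 = 255755771/91483392000.

255755771/91483392000


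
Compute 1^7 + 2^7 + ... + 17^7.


This power sum has a closed form given by Faulhaber's formula
sum_{k=1}^{m} k^p = (1 / (p + 1)) * sum_{j=0}^{p} C(p + 1, j) B_j m^(p + 1 - j),
but for small m direct computation is fastest:
1 + 128 + 2187 + 16384 + 78125 + 279936 + 823543 + 2097152 + 4782969 + 10000000 + 19487171 + 35831808 + 62748517 + 105413504 + 170859375 + 268435456 + 410338673 = 1091194929.

1091194929


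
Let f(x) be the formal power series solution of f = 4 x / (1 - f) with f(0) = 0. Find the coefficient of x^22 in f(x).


Apply Lagrange inversion: f = 4 x * phi(f) with phi(t) = 1/(1 - t), so
[x^n] f = 4^n * (1/n) [t^(n-1)] phi(t)^n = 4^n * (1/n) [t^(n-1)] (1 - t)^(-n) = 4^n * (1/n) C(2n - 2, n - 1) = 4^n * C_{n-1}.
For n = 22: C_21 = C(42, 21) / 22 = 538257874440/22 = 24466267020.
With the 4^22 = 17592186044416 factor, the coefficient is 17592186044416 * 24466267020 = 430415121228199435960320.

430415121228199435960320


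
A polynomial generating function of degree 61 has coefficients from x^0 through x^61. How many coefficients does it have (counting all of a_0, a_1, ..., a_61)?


A polynomial of degree 61 takes the form a_0 + a_1 x + ... + a_61 x^61.
The number of coefficients is 61 + 1 = 62.

62


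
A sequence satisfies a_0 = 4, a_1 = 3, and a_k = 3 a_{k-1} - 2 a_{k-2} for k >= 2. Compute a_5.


The characteristic equation is t^2 - 3 t + 2 = 0, with roots r_1 = 2 and r_2 = 1 (so c_1 = r_1 + r_2, c_2 = -r_1 r_2 as required).
One can use the closed form a_n = A r_1^n + B r_2^n, but direct iteration is more reliable:
a_0 = 4, a_1 = 3, a_2 = 1, a_3 = -3, a_4 = -11, a_5 = -27.
So a_5 = -27.

-27


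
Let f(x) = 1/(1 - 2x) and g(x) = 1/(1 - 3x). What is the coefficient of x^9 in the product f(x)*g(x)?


The coefficient of x^n in f*g is the Cauchy product: sum_{k=0}^{n} a^k * b^(n-k).
With a=2, b=3, n=9:
sum_{k=0}^{9} 2^k * 3^(9-k)
= 58025

58025


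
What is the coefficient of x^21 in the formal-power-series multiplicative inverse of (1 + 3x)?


The inverse is 1/(1 + 3x). Apply the geometric identity 1/(1 - y) = sum_{k>=0} y^k with y = -3x:
1/(1 + 3x) = sum_{k>=0} (-3)^k x^k.
So the coefficient of x^21 is (-3)^21 = -10460353203.

-10460353203


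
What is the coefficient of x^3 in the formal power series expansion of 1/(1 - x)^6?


The negative binomial / multiset identity is
1/(1 - x)^r = sum_{k>=0} C(k + r - 1, r - 1) x^k.
Here r = 6 and k = 3, so the coefficient is
C(3 + 5, 5) = C(8, 5)
= 56

56


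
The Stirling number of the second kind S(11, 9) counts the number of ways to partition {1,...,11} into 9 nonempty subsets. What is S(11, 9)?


Using the explicit formula S(n,k) = (1/k!) sum_{j=0}^{k} (-1)^(k-j) C(k,j) j^n:
S(11, 9) = 1155
Equivalently, S(n,k) is n! times the coefficient of x^n in the EGF (e^x - 1)^k / k!.

1155


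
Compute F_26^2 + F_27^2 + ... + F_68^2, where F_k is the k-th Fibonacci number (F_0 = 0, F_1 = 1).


There is a standard identity sum_{k=0}^{N} F_k^2 = F_N * F_{N+1} (proved inductively from the telescoping relation F_k^2 = F_k F_{k+1} - F_{k-1} F_k). Then
sum_{k=26}^{68} F_k^2 = F_68 F_69 - F_25 F_26.
Computing: F_68 = 72723460248141, F_69 = 117669030460994, F_25 = 75025, F_26 = 121393.
Sum = 72723460248141 * 117669030460994 - 75025 * 121393 = 8557299059167389597754002329.

8557299059167389597754002329


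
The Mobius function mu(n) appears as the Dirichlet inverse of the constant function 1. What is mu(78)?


78 = 2 * 3 * 13 (all distinct primes).
mu(78) = (-1)^3 = -1

-1


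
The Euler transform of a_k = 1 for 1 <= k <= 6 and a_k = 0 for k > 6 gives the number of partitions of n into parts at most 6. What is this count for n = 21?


Partitions of 21 into parts at most 6:
Using generating function (1-x)^(-1)(1-x^2)^(-1)...(1-x^6)^(-1),
the coefficient of x^21 = 331

331


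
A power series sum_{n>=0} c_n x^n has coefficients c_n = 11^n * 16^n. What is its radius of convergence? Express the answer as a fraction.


By the root test (Cauchy-Hadamard), the radius is R = 1 / limsup_n |c_n|^(1/n).
Here |c_n|^(1/n) = (11^n * 16^n)^(1/n) = 11 * 16 = 176 for all n.
So R = 1/176 = 1/176.

1/176


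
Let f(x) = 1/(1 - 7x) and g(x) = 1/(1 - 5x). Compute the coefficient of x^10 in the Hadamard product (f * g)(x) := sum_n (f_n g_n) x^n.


f has coefficients f_k = 7^k and g has coefficients g_k = 5^k, so the Hadamard product has coefficient (f*g)_k = 7^k * 5^k = 35^k.
For k = 10: 35^10 = 2758547353515625.

2758547353515625


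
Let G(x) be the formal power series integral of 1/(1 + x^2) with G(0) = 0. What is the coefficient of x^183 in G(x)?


1/(1 + x^2) = sum_{j>=0} (-1)^j x^(2j). Integrating termwise with G(0) = 0:
G(x) = sum_{j>=0} (-1)^j x^(2j+1) / (2j+1) = arctan(x).
Only odd powers are nonzero. For x^183 write 183 = 2*91 + 1, giving
(-1)^91 / 183 = -1/183 = -1/183.

-1/183


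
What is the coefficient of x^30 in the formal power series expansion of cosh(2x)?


The Maclaurin series is cosh(t) = sum_{m>=0} t^(2m) / (2m)!, so substituting t = 2x, only even powers of x are nonzero, with coefficient of x^(2m) equal to 2^(2m) / (2m)!.
For x^30 the coefficient is 2^30/30! = 1073741824/265252859812191058636308480000000 = 16/3952575621190533915703125.

16/3952575621190533915703125


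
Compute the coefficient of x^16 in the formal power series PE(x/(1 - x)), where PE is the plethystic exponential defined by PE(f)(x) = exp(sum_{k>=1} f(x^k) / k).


For f(x) = x/(1 - x) we have
sum_{k>=1} f(x^k) / k = sum_{k>=1} (1/k) * x^k / (1 - x^k) = sum_{k, m >= 1} x^(k m) / k,
which after exponentiating simplifies to
PE(x/(1 - x)) = prod_{k>=1} 1 / (1 - x^k).
This is the generating function for the partition function p(n), so the coefficient of x^16 is p(16).
Computing p(16) by dynamic programming over parts 1, 2, ..., 16: p(16) = 231.

231


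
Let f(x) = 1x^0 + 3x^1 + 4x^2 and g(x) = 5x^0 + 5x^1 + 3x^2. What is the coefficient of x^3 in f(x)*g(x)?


Cauchy product at x^3:
3*3 + 4*5
= 29

29


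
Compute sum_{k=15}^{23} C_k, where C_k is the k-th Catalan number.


C_15 through C_23: 9694845, 35357670, 129644790, 477638700, 1767263190, 6564120420, 24466267020, 91482563640, 343059613650
Sum = 9694845 + 35357670 + 129644790 + 477638700 + 1767263190 + 6564120420 + 24466267020 + 91482563640 + 343059613650
= 467992163925

467992163925


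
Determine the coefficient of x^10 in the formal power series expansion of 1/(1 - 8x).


The geometric series identity gives 1/(1 - c x) = sum_{k>=0} c^k x^k, so the coefficient of x^k is c^k.
Here c = 8 and k = 10.
Computing: 8^10 = 1073741824

1073741824


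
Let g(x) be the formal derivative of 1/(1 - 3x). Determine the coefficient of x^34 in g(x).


Differentiate termwise: d/dx sum_{k>=0} 3^k x^k = sum_{k>=1} k 3^k x^(k-1) = sum_{j>=0} (j+1) 3^(j+1) x^j.
Equivalently, d/dx [1/(1 - 3x)] = 3/(1 - 3x)^2.
For j = 34: 35 * 3^35 = 35 * 50031545098999707 = 1751104078464989745.

1751104078464989745


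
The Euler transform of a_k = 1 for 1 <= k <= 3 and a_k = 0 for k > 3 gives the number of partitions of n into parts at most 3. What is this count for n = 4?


Partitions of 4 into parts at most 3:
Using generating function (1-x)^(-1)(1-x^2)^(-1)(1-x^3)^(-1),
the coefficient of x^4 = 4

4


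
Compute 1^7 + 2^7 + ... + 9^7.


This power sum has a closed form given by Faulhaber's formula
sum_{k=1}^{m} k^p = (1 / (p + 1)) * sum_{j=0}^{p} C(p + 1, j) B_j m^(p + 1 - j),
but for small m direct computation is fastest:
1 + 128 + 2187 + 16384 + 78125 + 279936 + 823543 + 2097152 + 4782969 = 8080425.

8080425


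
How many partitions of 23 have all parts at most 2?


Using the generating function (1-x)^(-1)(1-x^2)^(-1),
the coefficient of x^23 counts these restricted partitions.
Result = 12

12


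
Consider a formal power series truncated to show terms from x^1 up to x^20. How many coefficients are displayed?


From x^1 to x^20 inclusive, the count is 20 - 1 + 1 = 20.

20


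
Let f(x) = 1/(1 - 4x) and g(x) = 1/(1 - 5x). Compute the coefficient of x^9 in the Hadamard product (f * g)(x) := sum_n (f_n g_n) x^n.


f has coefficients f_k = 4^k and g has coefficients g_k = 5^k, so the Hadamard product has coefficient (f*g)_k = 4^k * 5^k = 20^k.
For k = 9: 20^9 = 512000000000.

512000000000


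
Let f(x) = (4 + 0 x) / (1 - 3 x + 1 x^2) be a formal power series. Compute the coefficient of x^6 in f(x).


Write f(x) = sum_{k>=0} a_k x^k. Multiplying both sides by 1 - 3 x + 1 x^2 gives
(1 - 3 x + 1 x^2) sum_{k>=0} a_k x^k = 4 + 0 x.
Matching coefficients:
 x^0: a_0 = 4
 x^1: a_1 - 3 a_0 = 0  =>  a_1 = 3*4 + 0 = 12
 x^k (k >= 2): a_k = 3 a_{k-1} - 1 a_{k-2}.
Iterating: a_2 = 32, a_3 = 84, a_4 = 220, a_5 = 576, a_6 = 1508.
So the coefficient of x^6 is 1508.

1508


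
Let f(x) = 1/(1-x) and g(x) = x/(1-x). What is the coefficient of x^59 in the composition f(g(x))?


First simplify the composition: f(g(x)) = 1/(1 - x/(1-x)) = (1-x)/((1-x) - x) = (1-x)/(1-2x).
Now extract the coefficient. Write (1-x)/(1-2x) = 1/(1-2x) - x/(1-2x).
The coefficient of x^n in 1/(1-2x) is 2^n, and in x/(1-2x) is 2^(n-1) (for n >= 1).
So the coefficient of x^59 is 2^59 - 2^58 = 576460752303423488 - 288230376151711744 = 288230376151711744.

288230376151711744


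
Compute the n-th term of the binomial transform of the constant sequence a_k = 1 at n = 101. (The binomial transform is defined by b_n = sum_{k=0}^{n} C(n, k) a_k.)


With a_k = 1 for all k, b_n = sum_{k=0}^{n} C(n, k) = 2^n by the binomial theorem.
For n = 101: 2^101 = 2535301200456458802993406410752.

2535301200456458802993406410752


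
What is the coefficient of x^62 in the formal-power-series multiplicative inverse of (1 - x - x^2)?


Let the inverse be f(x) = sum_{k>=0} a_k x^k. From f(x) * (1 - x - x^2) = 1 and matching coefficients:
 x^0: a_0 = 1.
 x^1: a_1 - a_0 = 0, so a_1 = 1.
 x^k (k >= 2): a_k - a_{k-1} - a_{k-2} = 0, i.e. a_k = a_{k-1} + a_{k-2}.
This is the Fibonacci-type recurrence shifted so that a_0 = a_1 = 1.
Iterating: a_0=1, a_1=1, a_2=2, a_3=3, a_4=5, a_5=8, a_6=13, a_7=21, a_8=34, a_9=55, ...
a_62 = 6557470319842.

6557470319842


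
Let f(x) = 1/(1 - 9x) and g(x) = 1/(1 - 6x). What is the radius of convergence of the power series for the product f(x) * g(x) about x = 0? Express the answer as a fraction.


The radius of 1/(1 - 9x) is 1/9 (nearest singularity at x = 1/9), and the radius of 1/(1 - 6x) is 1/6.
The product f(x)*g(x) = 1/((1 - 9x)(1 - 6x)) has singularities at both 1/9 and 1/6, so its radius of convergence is the distance to the nearest one:
min(1/9, 1/6) = 1/9.

1/9


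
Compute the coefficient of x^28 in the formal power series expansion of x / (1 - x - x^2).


Let f(x) = sum_{k>=0} a_k x^k. Multiplying f(x) * (1 - x - x^2) = x and matching coefficients gives a_0 = 0, a_1 = 1, and a_k = a_{k-1} + a_{k-2} for k >= 2. These are the Fibonacci numbers F_k.
Iterating from F_0 = 0, F_1 = 1:
F_0=0, F_1=1, F_2=1, F_3=2, F_4=3, F_5=5, F_6=8, F_7=13, F_8=21, F_9=34, ...
F_28 = 317811.

317811


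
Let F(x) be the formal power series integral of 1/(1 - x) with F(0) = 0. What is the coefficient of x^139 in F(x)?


1/(1 - x) = sum_{k>=0} x^k. Integrating termwise and using F(0) = 0 gives
F(x) = sum_{k>=0} x^(k+1) / (k+1) = sum_{m>=1} x^m / m = -ln(1 - x).
So the coefficient of x^139 is 1/139 = 1/139.

1/139


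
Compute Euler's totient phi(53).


phi(n) counts integers in [1, n] coprime to n. Using the multiplicative formula phi(n) = n * prod_{p | n} (1 - 1/p):
53 = 53, so
phi(53) = 53 * (1 - 1/53) = 52.

52


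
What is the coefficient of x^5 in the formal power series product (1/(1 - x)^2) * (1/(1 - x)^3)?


Combine the factors: (1/(1 - x)^2) * (1/(1 - x)^3) = 1/(1 - x)^5.
Then use 1/(1 - x)^r = sum_{k>=0} C(k + r - 1, r - 1) x^k with r = 5 and k = 5:
C(9, 4) = 126.

126


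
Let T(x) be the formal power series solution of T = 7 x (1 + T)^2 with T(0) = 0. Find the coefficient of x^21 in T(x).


Apply the Lagrange inversion formula: if T = 7 x * phi(T) with phi(t) = (1 + t)^2, then [x^n] T = 7^n * (1/n) [t^(n-1)] phi(t)^n = 7^n * (1/n) [t^(n-1)] (1 + t)^(2n) = 7^n * (1/n) C(2n, n-1).
Using the identity C(2n, n-1) = C(2n, n) * n / (n+1), the unscaled factor equals C(2n, n) / (n+1) = C_n, the n-th Catalan number.
For n = 21: C_21 = C(42, 21) / 22 = 538257874440/22 = 24466267020.
With the 7^21 = 558545864083284007 factor, the coefficient is 558545864083284007 * 24466267020 = 13665532253578254033757549140.

13665532253578254033757549140


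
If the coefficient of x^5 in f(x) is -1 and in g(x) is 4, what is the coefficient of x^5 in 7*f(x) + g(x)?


Scalar multiplication scales coefficients: 7 * -1 = -7.
Then add the g coefficient: -7 + 4
= -3

-3


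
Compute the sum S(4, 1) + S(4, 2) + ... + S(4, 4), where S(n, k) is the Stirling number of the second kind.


By definition, S(n, k) counts partitions of an n-set into exactly k nonempty blocks.
Computing row n = 4 for k = 1..4:
S(4, k): 1, 7, 6, 1
Sum = 15. (This equals Bell_4 since the sum runs over all k.)

15


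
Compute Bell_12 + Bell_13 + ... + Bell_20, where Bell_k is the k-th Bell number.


Recall Bell_k counts set partitions of a k-set (with Bell_0 = 1 by convention).
Bell_12 through Bell_20: 4213597, 27644437, 190899322, 1382958545, 10480142147, 82864869804, 682076806159, 5832742205057, 51724158235372
Sum = 4213597 + 27644437 + 190899322 + 1382958545 + 10480142147 + 82864869804 + 682076806159 + 5832742205057 + 51724158235372 = 58333927974440.

58333927974440


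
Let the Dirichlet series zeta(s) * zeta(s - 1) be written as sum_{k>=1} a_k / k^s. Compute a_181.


Convolution gives a_k = sum_{d | k} d * 1 = sum_{d | k} d = sigma(k), the sum of positive divisors of k.
For k = 181, the divisors are 1, 181, so
sigma(181) = 1 + 181 = 182.

182


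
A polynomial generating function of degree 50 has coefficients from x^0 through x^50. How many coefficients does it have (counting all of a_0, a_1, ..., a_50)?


A polynomial of degree 50 takes the form a_0 + a_1 x + ... + a_50 x^50.
The number of coefficients is 50 + 1 = 51.

51


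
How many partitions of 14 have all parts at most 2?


Using the generating function (1-x)^(-1)(1-x^2)^(-1),
the coefficient of x^14 counts these restricted partitions.
Result = 8

8


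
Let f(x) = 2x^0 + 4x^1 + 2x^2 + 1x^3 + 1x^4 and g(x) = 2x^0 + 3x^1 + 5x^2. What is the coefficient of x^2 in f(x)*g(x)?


Cauchy product at x^2:
2*5 + 4*3 + 2*2
= 26

26


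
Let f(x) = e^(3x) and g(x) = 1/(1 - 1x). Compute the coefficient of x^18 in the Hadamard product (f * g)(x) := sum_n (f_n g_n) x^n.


Expanding: f_k = 3^k/k! (from e^(3x)) and g_k = 1^k (from 1/(1 - 1x)). So the Hadamard coefficient (f * g)_k = 3^k 1^k / k! = (3)^k / k!.
For k = 18: 3^18/18! = 387420489/6402373705728000 = 59049/975822848000.

59049/975822848000


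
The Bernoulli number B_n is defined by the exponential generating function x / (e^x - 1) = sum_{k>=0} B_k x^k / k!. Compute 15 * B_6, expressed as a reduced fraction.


Bernoulli numbers can also be computed recursively via B_0 = 1 and sum_{j=0}^{m} C(m+1, j) B_j = 0 for m >= 1. Odd-index Bernoulli numbers vanish for k >= 3.
Computing B_6 = 1/42, so 15 * B_6 = 15 * 1/42 = 5/14.

5/14


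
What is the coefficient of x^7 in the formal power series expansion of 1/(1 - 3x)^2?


The general identity 1/(1 - c x)^r = sum_{k>=0} c^k C(k + r - 1, r - 1) x^k follows by substituting y = c x into 1/(1 - y)^r = sum_{k>=0} C(k + r - 1, r - 1) y^k.
For c = 3, r = 2, k = 7:
3^7 * C(8, 1) = 2187 * 8 = 17496.

17496


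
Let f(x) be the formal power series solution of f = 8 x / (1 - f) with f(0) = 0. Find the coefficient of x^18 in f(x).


Apply Lagrange inversion: f = 8 x * phi(f) with phi(t) = 1/(1 - t), so
[x^n] f = 8^n * (1/n) [t^(n-1)] phi(t)^n = 8^n * (1/n) [t^(n-1)] (1 - t)^(-n) = 8^n * (1/n) C(2n - 2, n - 1) = 8^n * C_{n-1}.
For n = 18: C_17 = C(34, 17) / 18 = 2333606220/18 = 129644790.
With the 8^18 = 18014398509481984 factor, the coefficient is 18014398509481984 * 129644790 = 2335472911738104824463360.

2335472911738104824463360


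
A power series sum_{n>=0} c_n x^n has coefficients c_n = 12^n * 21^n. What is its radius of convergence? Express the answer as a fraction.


By the root test (Cauchy-Hadamard), the radius is R = 1 / limsup_n |c_n|^(1/n).
Here |c_n|^(1/n) = (12^n * 21^n)^(1/n) = 12 * 21 = 252 for all n.
So R = 1/252 = 1/252.

1/252


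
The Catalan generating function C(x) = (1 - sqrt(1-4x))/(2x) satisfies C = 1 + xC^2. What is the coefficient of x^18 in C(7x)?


Substituting x -> 7x scales the n-th coefficient by 7^n, so [x^18] C(7x) = 7^18 * C_18.
C_18 = C(2*18, 18)/(19) = 9075135300/19 = 477638700.
So 7^18 * 477638700 = 1628413597910449 * 477638700 = 777793353968269576776300.

777793353968269576776300


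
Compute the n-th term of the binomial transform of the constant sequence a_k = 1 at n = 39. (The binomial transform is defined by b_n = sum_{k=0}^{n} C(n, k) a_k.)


With a_k = 1 for all k, b_n = sum_{k=0}^{n} C(n, k) = 2^n by the binomial theorem.
For n = 39: 2^39 = 549755813888.

549755813888


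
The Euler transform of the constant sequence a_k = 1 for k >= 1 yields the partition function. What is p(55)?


The Euler transform converts the sequence a_k = 1 into the number of integer partitions.
Using the recurrence or dynamic programming:
p(55) = 451276

451276


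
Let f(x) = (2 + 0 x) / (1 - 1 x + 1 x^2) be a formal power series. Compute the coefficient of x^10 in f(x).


Write f(x) = sum_{k>=0} a_k x^k. Multiplying both sides by 1 - 1 x + 1 x^2 gives
(1 - 1 x + 1 x^2) sum_{k>=0} a_k x^k = 2 + 0 x.
Matching coefficients:
 x^0: a_0 = 2
 x^1: a_1 - 1 a_0 = 0  =>  a_1 = 1*2 + 0 = 2
 x^k (k >= 2): a_k = 1 a_{k-1} - 1 a_{k-2}.
Iterating: a_2 = 0, a_3 = -2, a_4 = -2, a_5 = 0, a_6 = 2, a_7 = 2, a_8 = 0, a_9 = -2, a_10 = -2.
So the coefficient of x^10 is -2.

-2


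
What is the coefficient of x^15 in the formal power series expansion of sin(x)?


The Maclaurin series is sin(t) = sum_{k>=0} (-1)^k t^(2k+1) / (2k+1)!, so substituting t = x, only odd powers of x are nonzero, with coefficient of x^(2k+1) equal to (-1)^k / (2k+1)!.
Write 15 = 2*7 + 1, giving the coefficient (-1)^7 / 15! = -1/1307674368000 = -1/1307674368000.

-1/1307674368000


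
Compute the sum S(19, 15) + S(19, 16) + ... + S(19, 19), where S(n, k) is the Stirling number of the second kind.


By definition, S(n, k) counts partitions of an n-set into exactly k nonempty blocks.
Computing row n = 19 for k = 15..19:
S(19, k): 13916778, 527136, 12597, 171, 1
Sum = 14456683.

14456683


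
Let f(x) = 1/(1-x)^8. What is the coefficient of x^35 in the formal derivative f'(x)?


Differentiate: d/dx [ 1/(1-x)^r ] = r / (1-x)^(r+1).
Here r = 8, so f'(x) = 8 / (1-x)^9.
The expansion of 1/(1-x)^(r+1) has coefficient of x^n equal to C(n+r, r).
So the coefficient of x^35 in f'(x) is
8 * C(43, 8) = 8 * 145008513 = 1160068104

1160068104


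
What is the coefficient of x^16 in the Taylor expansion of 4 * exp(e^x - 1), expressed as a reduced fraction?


exp(e^x - 1) = sum_{k>=0} Bell_k x^k / k!, where Bell_k is the k-th Bell number.
So the coefficient of x^16 is 4 * Bell_16 / 16!.
Computing: Bell_16 = 10480142147 and 16! = 20922789888000, giving
4 * 10480142147/20922789888000 = 10480142147/5230697472000.

10480142147/5230697472000


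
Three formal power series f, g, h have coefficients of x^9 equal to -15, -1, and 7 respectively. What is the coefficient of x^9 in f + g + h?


Series addition is componentwise:
-15 + -1 + 7
= -9

-9


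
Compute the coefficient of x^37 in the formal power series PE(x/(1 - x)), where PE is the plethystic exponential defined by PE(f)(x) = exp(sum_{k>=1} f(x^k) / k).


For f(x) = x/(1 - x) we have
sum_{k>=1} f(x^k) / k = sum_{k>=1} (1/k) * x^k / (1 - x^k) = sum_{k, m >= 1} x^(k m) / k,
which after exponentiating simplifies to
PE(x/(1 - x)) = prod_{k>=1} 1 / (1 - x^k).
This is the generating function for the partition function p(n), so the coefficient of x^37 is p(37).
Computing p(37) by dynamic programming over parts 1, 2, ..., 37: p(37) = 21637.

21637


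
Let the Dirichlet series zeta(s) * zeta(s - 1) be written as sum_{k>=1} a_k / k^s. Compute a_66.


Convolution gives a_k = sum_{d | k} d * 1 = sum_{d | k} d = sigma(k), the sum of positive divisors of k.
For k = 66, the divisors are 1, 2, 3, 6, 11, 22, 33, 66, so
sigma(66) = 1 + 2 + 3 + 6 + 11 + 22 + 33 + 66 = 144.

144


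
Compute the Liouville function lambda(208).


The Liouville function is lambda(k) = (-1)^Omega(k), where Omega(k) counts the prime factors of k with multiplicity.
Factoring: 208 = 2 * 2 * 2 * 2 * 13, so Omega(208) = 5.
lambda(208) = (-1)^5 = -1.

-1


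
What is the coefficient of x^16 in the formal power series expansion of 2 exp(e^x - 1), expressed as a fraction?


exp(e^x - 1) is the exponential generating function for the Bell numbers Bell_k: exp(e^x - 1) = sum_{k>=0} Bell_k x^k / k!.
So the coefficient of x^16 in 2 exp(e^x - 1) is 2 Bell_16 / 16!.
Computing: Bell_16 = 10480142147 and 16! = 20922789888000, giving
2 * 10480142147/20922789888000 = 10480142147/10461394944000.

10480142147/10461394944000


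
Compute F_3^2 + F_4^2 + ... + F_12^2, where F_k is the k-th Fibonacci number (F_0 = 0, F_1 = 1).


There is a standard identity sum_{k=0}^{N} F_k^2 = F_N * F_{N+1} (proved inductively from the telescoping relation F_k^2 = F_k F_{k+1} - F_{k-1} F_k). Then
sum_{k=3}^{12} F_k^2 = F_12 F_13 - F_2 F_3.
Computing: F_12 = 144, F_13 = 233, F_2 = 1, F_3 = 2.
Sum = 144 * 233 - 1 * 2 = 33550.

33550


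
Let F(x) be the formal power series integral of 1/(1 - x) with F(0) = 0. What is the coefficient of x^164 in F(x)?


1/(1 - x) = sum_{k>=0} x^k. Integrating termwise and using F(0) = 0 gives
F(x) = sum_{k>=0} x^(k+1) / (k+1) = sum_{m>=1} x^m / m = -ln(1 - x).
So the coefficient of x^164 is 1/164 = 1/164.

1/164


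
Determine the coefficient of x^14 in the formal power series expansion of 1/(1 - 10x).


The geometric series identity gives 1/(1 - c x) = sum_{k>=0} c^k x^k, so the coefficient of x^k is c^k.
Here c = 10 and k = 14.
Computing: 10^14 = 100000000000000

100000000000000


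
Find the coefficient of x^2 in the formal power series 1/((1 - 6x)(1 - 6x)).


By partial fractions or Cauchy convolution:
The coefficient equals sum_{k=0}^{2} 6^k * 6^(2-k).
= 108

108


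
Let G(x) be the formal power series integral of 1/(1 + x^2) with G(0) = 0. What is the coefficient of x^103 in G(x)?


1/(1 + x^2) = sum_{j>=0} (-1)^j x^(2j). Integrating termwise with G(0) = 0:
G(x) = sum_{j>=0} (-1)^j x^(2j+1) / (2j+1) = arctan(x).
Only odd powers are nonzero. For x^103 write 103 = 2*51 + 1, giving
(-1)^51 / 103 = -1/103 = -1/103.

-1/103


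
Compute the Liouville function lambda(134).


The Liouville function is lambda(k) = (-1)^Omega(k), where Omega(k) counts the prime factors of k with multiplicity.
Factoring: 134 = 2 * 67, so Omega(134) = 2.
lambda(134) = (-1)^2 = 1.

1


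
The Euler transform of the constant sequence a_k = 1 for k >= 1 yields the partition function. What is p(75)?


The Euler transform converts the sequence a_k = 1 into the number of integer partitions.
Using the recurrence or dynamic programming:
p(75) = 8118264

8118264


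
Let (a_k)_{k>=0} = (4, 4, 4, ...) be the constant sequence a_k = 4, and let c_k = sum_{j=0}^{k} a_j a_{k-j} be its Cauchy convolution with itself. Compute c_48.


Since a_j = 4 for all j >= 0, the convolution sum becomes
c_k = sum_{j=0}^{k} 4 * 4 = 16 * (k + 1).
Equivalently, the generating function of (a_k) is 4/(1 - x) and its square is 16/(1 - x)^2 = sum_{k>=0} 16(k + 1) x^k.
For k = 48: 16 * 49 = 784.

784


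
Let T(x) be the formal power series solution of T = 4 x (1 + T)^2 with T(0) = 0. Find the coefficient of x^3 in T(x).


Apply the Lagrange inversion formula: if T = 4 x * phi(T) with phi(t) = (1 + t)^2, then [x^n] T = 4^n * (1/n) [t^(n-1)] phi(t)^n = 4^n * (1/n) [t^(n-1)] (1 + t)^(2n) = 4^n * (1/n) C(2n, n-1).
Using the identity C(2n, n-1) = C(2n, n) * n / (n+1), the unscaled factor equals C(2n, n) / (n+1) = C_n, the n-th Catalan number.
For n = 3: C_3 = C(6, 3) / 4 = 20/4 = 5.
With the 4^3 = 64 factor, the coefficient is 64 * 5 = 320.

320


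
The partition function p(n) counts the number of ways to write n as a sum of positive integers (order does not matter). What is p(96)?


Using the generating function prod_{k>=1} 1/(1-x^k), we compute p(96).
By dynamic programming over parts 1 through 96:
p(96) = 118114304

118114304


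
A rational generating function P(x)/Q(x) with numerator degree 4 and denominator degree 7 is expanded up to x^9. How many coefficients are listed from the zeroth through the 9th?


Expanding up to x^9 gives the coefficients for x^0, x^1, ..., x^9.
That is 9 + 1 = 10 coefficients in total.

10


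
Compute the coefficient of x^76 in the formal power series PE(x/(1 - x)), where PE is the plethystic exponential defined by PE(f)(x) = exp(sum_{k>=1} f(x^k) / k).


For f(x) = x/(1 - x) we have
sum_{k>=1} f(x^k) / k = sum_{k>=1} (1/k) * x^k / (1 - x^k) = sum_{k, m >= 1} x^(k m) / k,
which after exponentiating simplifies to
PE(x/(1 - x)) = prod_{k>=1} 1 / (1 - x^k).
This is the generating function for the partition function p(n), so the coefficient of x^76 is p(76).
Computing p(76) by dynamic programming over parts 1, 2, ..., 76: p(76) = 9289091.

9289091


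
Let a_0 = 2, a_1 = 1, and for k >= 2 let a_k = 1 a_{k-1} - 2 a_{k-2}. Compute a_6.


Iterating the recurrence forward:
a_0 = 2
a_1 = 1
a_2 = 1*1 - 2*2 = -3
a_3 = 1*-3 - 2*1 = -5
a_4 = 1*-5 - 2*-3 = 1
a_5 = 1*1 - 2*-5 = 11
a_6 = 1*11 - 2*1 = 9
So a_6 = 9.

9


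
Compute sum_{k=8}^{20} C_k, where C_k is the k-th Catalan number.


C_8 through C_20: 1430, 4862, 16796, 58786, 208012, 742900, 2674440, 9694845, 35357670, 129644790, 477638700, 1767263190, 6564120420
Sum = 1430 + 4862 + 16796 + 58786 + 208012 + 742900 + 2674440 + 9694845 + 35357670 + 129644790 + 477638700 + 1767263190 + 6564120420
= 8987426841

8987426841
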